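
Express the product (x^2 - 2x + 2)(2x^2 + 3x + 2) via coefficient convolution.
Ascending coefficients: a = [2, -2, 1], b = [2, 3, 2]. c[0] = 2×2 = 4; c[1] = 2×3 + -2×2 = 2; c[2] = 2×2 + -2×3 + 1×2 = 0; c[3] = -2×2 + 1×3 = -1; c[4] = 1×2 = 2. Result coefficients: [4, 2, 0, -1, 2] → 2x^4 - x^3 + 2x + 4

2x^4 - x^3 + 2x + 4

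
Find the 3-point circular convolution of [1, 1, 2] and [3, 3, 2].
Use y[k] = Σ_j s[j]·t[(k-j) mod 3]. y[0] = 1×3 + 1×2 + 2×3 = 11; y[1] = 1×3 + 1×3 + 2×2 = 10; y[2] = 1×2 + 1×3 + 2×3 = 11. Result: [11, 10, 11]

[11, 10, 11]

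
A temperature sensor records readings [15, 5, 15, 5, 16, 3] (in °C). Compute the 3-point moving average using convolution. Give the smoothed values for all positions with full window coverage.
3-point moving average kernel = [1, 1, 1]. Apply in 'valid' mode (full window coverage): avg[0] = (15 + 5 + 15) / 3 = 11.67; avg[1] = (5 + 15 + 5) / 3 = 8.33; avg[2] = (15 + 5 + 16) / 3 = 12.0; avg[3] = (5 + 16 + 3) / 3 = 8.0. Smoothed values: [11.67, 8.33, 12.0, 8.0]

[11.67, 8.33, 12.0, 8.0]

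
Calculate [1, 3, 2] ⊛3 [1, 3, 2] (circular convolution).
Use y[k] = Σ_j f[j]·g[(k-j) mod 3]. y[0] = 1×1 + 3×2 + 2×3 = 13; y[1] = 1×3 + 3×1 + 2×2 = 10; y[2] = 1×2 + 3×3 + 2×1 = 13. Result: [13, 10, 13]

[13, 10, 13]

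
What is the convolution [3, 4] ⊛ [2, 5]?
y[0] = 3×2 = 6; y[1] = 3×5 + 4×2 = 23; y[2] = 4×5 = 20

[6, 23, 20]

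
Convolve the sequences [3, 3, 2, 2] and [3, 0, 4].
y[0] = 3×3 = 9; y[1] = 3×0 + 3×3 = 9; y[2] = 3×4 + 3×0 + 2×3 = 18; y[3] = 3×4 + 2×0 + 2×3 = 18; y[4] = 2×4 + 2×0 = 8; y[5] = 2×4 = 8

[9, 9, 18, 18, 8, 8]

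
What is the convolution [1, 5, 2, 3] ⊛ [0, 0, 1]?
y[0] = 1×0 = 0; y[1] = 1×0 + 5×0 = 0; y[2] = 1×1 + 5×0 + 2×0 = 1; y[3] = 5×1 + 2×0 + 3×0 = 5; y[4] = 2×1 + 3×0 = 2; y[5] = 3×1 = 3

[0, 0, 1, 5, 2, 3]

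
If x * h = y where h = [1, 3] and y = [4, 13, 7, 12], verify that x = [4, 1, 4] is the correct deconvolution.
Forward-compute [4, 1, 4] * [1, 3]: y[0] = 4×1 = 4; y[1] = 4×3 + 1×1 = 13; y[2] = 1×3 + 4×1 = 7; y[3] = 4×3 = 12 → [4, 13, 7, 12]. Matches given y = [4, 13, 7, 12], so verified.

Verified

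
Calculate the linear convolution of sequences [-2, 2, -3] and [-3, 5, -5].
y[0] = -2×-3 = 6; y[1] = -2×5 + 2×-3 = -16; y[2] = -2×-5 + 2×5 + -3×-3 = 29; y[3] = 2×-5 + -3×5 = -25; y[4] = -3×-5 = 15

[6, -16, 29, -25, 15]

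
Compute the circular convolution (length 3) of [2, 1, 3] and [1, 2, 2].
Use y[k] = Σ_j x[j]·h[(k-j) mod 3]. y[0] = 2×1 + 1×2 + 3×2 = 10; y[1] = 2×2 + 1×1 + 3×2 = 11; y[2] = 2×2 + 1×2 + 3×1 = 9. Result: [10, 11, 9]

[10, 11, 9]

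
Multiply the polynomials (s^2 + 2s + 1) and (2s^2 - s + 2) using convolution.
Ascending coefficients: a = [1, 2, 1], b = [2, -1, 2]. c[0] = 1×2 = 2; c[1] = 1×-1 + 2×2 = 3; c[2] = 1×2 + 2×-1 + 1×2 = 2; c[3] = 2×2 + 1×-1 = 3; c[4] = 1×2 = 2. Result coefficients: [2, 3, 2, 3, 2] → 2s^4 + 3s^3 + 2s^2 + 3s + 2

2s^4 + 3s^3 + 2s^2 + 3s + 2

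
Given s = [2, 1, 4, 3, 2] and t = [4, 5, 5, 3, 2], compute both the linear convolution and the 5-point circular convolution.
Linear: y_lin[0] = 2×4 = 8; y_lin[1] = 2×5 + 1×4 = 14; y_lin[2] = 2×5 + 1×5 + 4×4 = 31; y_lin[3] = 2×3 + 1×5 + 4×5 + 3×4 = 43; y_lin[4] = 2×2 + 1×3 + 4×5 + 3×5 + 2×4 = 50; y_lin[5] = 1×2 + 4×3 + 3×5 + 2×5 = 39; y_lin[6] = 4×2 + 3×3 + 2×5 = 27; y_lin[7] = 3×2 + 2×3 = 12; y_lin[8] = 2×2 = 4 → [8, 14, 31, 43, 50, 39, 27, 12, 4]. Circular (length 5): y[0] = 2×4 + 1×2 + 4×3 + 3×5 + 2×5 = 47; y[1] = 2×5 + 1×4 + 4×2 + 3×3 + 2×5 = 41; y[2] = 2×5 + 1×5 + 4×4 + 3×2 + 2×3 = 43; y[3] = 2×3 + 1×5 + 4×5 + 3×4 + 2×2 = 47; y[4] = 2×2 + 1×3 + 4×5 + 3×5 + 2×4 = 50 → [47, 41, 43, 47, 50]

Linear: [8, 14, 31, 43, 50, 39, 27, 12, 4], Circular: [47, 41, 43, 47, 50]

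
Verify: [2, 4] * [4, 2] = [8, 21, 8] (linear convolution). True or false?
Recompute linear convolution of [2, 4] and [4, 2]: y[0] = 2×4 = 8; y[1] = 2×2 + 4×4 = 20; y[2] = 4×2 = 8 → [8, 20, 8]. Compare to given [8, 21, 8]: they differ at index 1: given 21, correct 20, so answer: No

No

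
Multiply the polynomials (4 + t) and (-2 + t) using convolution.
Ascending coefficients: a = [4, 1], b = [-2, 1]. c[0] = 4×-2 = -8; c[1] = 4×1 + 1×-2 = 2; c[2] = 1×1 = 1. Result coefficients: [-8, 2, 1] → -8 + 2t + t^2

-8 + 2t + t^2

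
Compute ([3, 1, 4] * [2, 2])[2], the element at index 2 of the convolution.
Use y[k] = Σ_i a[i]·b[k-i] at k=2. y[2] = 1×2 + 4×2 = 10

10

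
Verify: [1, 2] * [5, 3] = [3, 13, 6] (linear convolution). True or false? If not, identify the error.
Recompute linear convolution of [1, 2] and [5, 3]: y[0] = 1×5 = 5; y[1] = 1×3 + 2×5 = 13; y[2] = 2×3 = 6 → [5, 13, 6]. Compare to given [3, 13, 6]: they differ at index 0: given 3, correct 5, so answer: No

No. Error at index 0: given 3, correct 5.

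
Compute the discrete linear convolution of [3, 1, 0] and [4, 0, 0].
y[0] = 3×4 = 12; y[1] = 3×0 + 1×4 = 4; y[2] = 3×0 + 1×0 + 0×4 = 0; y[3] = 1×0 + 0×0 = 0; y[4] = 0×0 = 0

[12, 4, 0, 0, 0]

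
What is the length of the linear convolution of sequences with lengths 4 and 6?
Linear/full convolution length: m + n - 1 = 4 + 6 - 1 = 9

9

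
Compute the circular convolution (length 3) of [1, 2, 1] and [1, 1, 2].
Use y[k] = Σ_j s[j]·t[(k-j) mod 3]. y[0] = 1×1 + 2×2 + 1×1 = 6; y[1] = 1×1 + 2×1 + 1×2 = 5; y[2] = 1×2 + 2×1 + 1×1 = 5. Result: [6, 5, 5]

[6, 5, 5]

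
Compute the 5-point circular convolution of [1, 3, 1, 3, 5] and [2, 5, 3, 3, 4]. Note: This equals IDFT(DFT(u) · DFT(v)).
Either evaluate y[k] = Σ_j u[j]·v[(k-j) mod 5] directly, or use IDFT(DFT(u) · DFT(v)). y[0] = 1×2 + 3×4 + 1×3 + 3×3 + 5×5 = 51; y[1] = 1×5 + 3×2 + 1×4 + 3×3 + 5×3 = 39; y[2] = 1×3 + 3×5 + 1×2 + 3×4 + 5×3 = 47; y[3] = 1×3 + 3×3 + 1×5 + 3×2 + 5×4 = 43; y[4] = 1×4 + 3×3 + 1×3 + 3×5 + 5×2 = 41. Result: [51, 39, 47, 43, 41]

[51, 39, 47, 43, 41]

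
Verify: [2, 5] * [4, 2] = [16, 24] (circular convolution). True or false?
Recompute circular convolution of [2, 5] and [4, 2]: y[0] = 2×4 + 5×2 = 18; y[1] = 2×2 + 5×4 = 24 → [18, 24]. Compare to given [16, 24]: they differ at index 0: given 16, correct 18, so answer: No

No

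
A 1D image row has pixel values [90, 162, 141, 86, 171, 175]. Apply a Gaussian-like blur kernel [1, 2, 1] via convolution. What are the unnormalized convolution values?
Convolve image row [90, 162, 141, 86, 171, 175] with kernel [1, 2, 1]: y[0] = 90×1 = 90; y[1] = 90×2 + 162×1 = 342; y[2] = 90×1 + 162×2 + 141×1 = 555; y[3] = 162×1 + 141×2 + 86×1 = 530; y[4] = 141×1 + 86×2 + 171×1 = 484; y[5] = 86×1 + 171×2 + 175×1 = 603; y[6] = 171×1 + 175×2 = 521; y[7] = 175×1 = 175 → [90, 342, 555, 530, 484, 603, 521, 175]. Normalization factor = sum(kernel) = 4.

[90, 342, 555, 530, 484, 603, 521, 175]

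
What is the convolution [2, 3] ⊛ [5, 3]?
y[0] = 2×5 = 10; y[1] = 2×3 + 3×5 = 21; y[2] = 3×3 = 9

[10, 21, 9]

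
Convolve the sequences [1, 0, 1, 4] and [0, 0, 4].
y[0] = 1×0 = 0; y[1] = 1×0 + 0×0 = 0; y[2] = 1×4 + 0×0 + 1×0 = 4; y[3] = 0×4 + 1×0 + 4×0 = 0; y[4] = 1×4 + 4×0 = 4; y[5] = 4×4 = 16

[0, 0, 4, 0, 4, 16]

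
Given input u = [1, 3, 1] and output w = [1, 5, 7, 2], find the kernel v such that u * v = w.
Output length 4 = len(u) + len(v) - 1 ⇒ len(v) = 2. Solve v forward using v[k] = (w[k] - Σ_{i≥1} u[i]·v[k-i]) / u[0]: v[0] = w[0] / u[0] = 1 / 1 = 1; v[1] = (w[1] - 3×1) / u[0] = (5 - 3×1) / 1 = 2. So v = [1, 2]. Forward-check [1, 3, 1] * [1, 2]: w[0] = 1×1 = 1; w[1] = 1×2 + 3×1 = 5; w[2] = 3×2 + 1×1 = 7; w[3] = 1×2 = 2 → [1, 5, 7, 2] ✓

[1, 2]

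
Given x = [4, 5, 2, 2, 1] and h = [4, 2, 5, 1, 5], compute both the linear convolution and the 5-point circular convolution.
Linear: y_lin[0] = 4×4 = 16; y_lin[1] = 4×2 + 5×4 = 28; y_lin[2] = 4×5 + 5×2 + 2×4 = 38; y_lin[3] = 4×1 + 5×5 + 2×2 + 2×4 = 41; y_lin[4] = 4×5 + 5×1 + 2×5 + 2×2 + 1×4 = 43; y_lin[5] = 5×5 + 2×1 + 2×5 + 1×2 = 39; y_lin[6] = 2×5 + 2×1 + 1×5 = 17; y_lin[7] = 2×5 + 1×1 = 11; y_lin[8] = 1×5 = 5 → [16, 28, 38, 41, 43, 39, 17, 11, 5]. Circular (length 5): y[0] = 4×4 + 5×5 + 2×1 + 2×5 + 1×2 = 55; y[1] = 4×2 + 5×4 + 2×5 + 2×1 + 1×5 = 45; y[2] = 4×5 + 5×2 + 2×4 + 2×5 + 1×1 = 49; y[3] = 4×1 + 5×5 + 2×2 + 2×4 + 1×5 = 46; y[4] = 4×5 + 5×1 + 2×5 + 2×2 + 1×4 = 43 → [55, 45, 49, 46, 43]

Linear: [16, 28, 38, 41, 43, 39, 17, 11, 5], Circular: [55, 45, 49, 46, 43]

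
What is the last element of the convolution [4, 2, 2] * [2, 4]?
Use y[k] = Σ_i a[i]·b[k-i] at k=3. y[3] = 2×4 = 8

8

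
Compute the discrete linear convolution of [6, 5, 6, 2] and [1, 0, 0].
y[0] = 6×1 = 6; y[1] = 6×0 + 5×1 = 5; y[2] = 6×0 + 5×0 + 6×1 = 6; y[3] = 5×0 + 6×0 + 2×1 = 2; y[4] = 6×0 + 2×0 = 0; y[5] = 2×0 = 0

[6, 5, 6, 2, 0, 0]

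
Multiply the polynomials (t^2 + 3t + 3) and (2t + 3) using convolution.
Ascending coefficients: a = [3, 3, 1], b = [3, 2]. c[0] = 3×3 = 9; c[1] = 3×2 + 3×3 = 15; c[2] = 3×2 + 1×3 = 9; c[3] = 1×2 = 2. Result coefficients: [9, 15, 9, 2] → 2t^3 + 9t^2 + 15t + 9

2t^3 + 9t^2 + 15t + 9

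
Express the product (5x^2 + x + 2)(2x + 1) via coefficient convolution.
Ascending coefficients: a = [2, 1, 5], b = [1, 2]. c[0] = 2×1 = 2; c[1] = 2×2 + 1×1 = 5; c[2] = 1×2 + 5×1 = 7; c[3] = 5×2 = 10. Result coefficients: [2, 5, 7, 10] → 10x^3 + 7x^2 + 5x + 2

10x^3 + 7x^2 + 5x + 2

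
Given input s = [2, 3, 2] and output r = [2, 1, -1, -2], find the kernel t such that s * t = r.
Output length 4 = len(s) + len(t) - 1 ⇒ len(t) = 2. Solve t forward using t[k] = (r[k] - Σ_{i≥1} s[i]·t[k-i]) / s[0]: t[0] = r[0] / s[0] = 2 / 2 = 1; t[1] = (r[1] - 3×1) / s[0] = (1 - 3×1) / 2 = -1. So t = [1, -1]. Forward-check [2, 3, 2] * [1, -1]: r[0] = 2×1 = 2; r[1] = 2×-1 + 3×1 = 1; r[2] = 3×-1 + 2×1 = -1; r[3] = 2×-1 = -2 → [2, 1, -1, -2] ✓

[1, -1]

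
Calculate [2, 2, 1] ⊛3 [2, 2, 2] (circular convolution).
Use y[k] = Σ_j s[j]·t[(k-j) mod 3]. y[0] = 2×2 + 2×2 + 1×2 = 10; y[1] = 2×2 + 2×2 + 1×2 = 10; y[2] = 2×2 + 2×2 + 1×2 = 10. Result: [10, 10, 10]

[10, 10, 10]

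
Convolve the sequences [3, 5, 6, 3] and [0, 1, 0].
y[0] = 3×0 = 0; y[1] = 3×1 + 5×0 = 3; y[2] = 3×0 + 5×1 + 6×0 = 5; y[3] = 5×0 + 6×1 + 3×0 = 6; y[4] = 6×0 + 3×1 = 3; y[5] = 3×0 = 0

[0, 3, 5, 6, 3, 0]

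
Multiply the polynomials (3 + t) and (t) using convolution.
Ascending coefficients: a = [3, 1], b = [0, 1]. c[0] = 3×0 = 0; c[1] = 3×1 + 1×0 = 3; c[2] = 1×1 = 1. Result coefficients: [0, 3, 1] → 3t + t^2

3t + t^2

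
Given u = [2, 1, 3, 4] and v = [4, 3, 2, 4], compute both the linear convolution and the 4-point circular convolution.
Linear: y_lin[0] = 2×4 = 8; y_lin[1] = 2×3 + 1×4 = 10; y_lin[2] = 2×2 + 1×3 + 3×4 = 19; y_lin[3] = 2×4 + 1×2 + 3×3 + 4×4 = 35; y_lin[4] = 1×4 + 3×2 + 4×3 = 22; y_lin[5] = 3×4 + 4×2 = 20; y_lin[6] = 4×4 = 16 → [8, 10, 19, 35, 22, 20, 16]. Circular (length 4): y[0] = 2×4 + 1×4 + 3×2 + 4×3 = 30; y[1] = 2×3 + 1×4 + 3×4 + 4×2 = 30; y[2] = 2×2 + 1×3 + 3×4 + 4×4 = 35; y[3] = 2×4 + 1×2 + 3×3 + 4×4 = 35 → [30, 30, 35, 35]

Linear: [8, 10, 19, 35, 22, 20, 16], Circular: [30, 30, 35, 35]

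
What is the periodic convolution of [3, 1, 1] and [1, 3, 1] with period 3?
Use y[k] = Σ_j u[j]·v[(k-j) mod 3]. y[0] = 3×1 + 1×1 + 1×3 = 7; y[1] = 3×3 + 1×1 + 1×1 = 11; y[2] = 3×1 + 1×3 + 1×1 = 7. Result: [7, 11, 7]

[7, 11, 7]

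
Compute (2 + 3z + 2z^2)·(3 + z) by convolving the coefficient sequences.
Ascending coefficients: a = [2, 3, 2], b = [3, 1]. c[0] = 2×3 = 6; c[1] = 2×1 + 3×3 = 11; c[2] = 3×1 + 2×3 = 9; c[3] = 2×1 = 2. Result coefficients: [6, 11, 9, 2] → 6 + 11z + 9z^2 + 2z^3

6 + 11z + 9z^2 + 2z^3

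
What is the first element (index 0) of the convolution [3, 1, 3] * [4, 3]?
Use y[k] = Σ_i a[i]·b[k-i] at k=0. y[0] = 3×4 = 12

12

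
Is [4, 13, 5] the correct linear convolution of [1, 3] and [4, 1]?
Recompute linear convolution of [1, 3] and [4, 1]: y[0] = 1×4 = 4; y[1] = 1×1 + 3×4 = 13; y[2] = 3×1 = 3 → [4, 13, 3]. Compare to given [4, 13, 5]: they differ at index 2: given 5, correct 3, so answer: No

No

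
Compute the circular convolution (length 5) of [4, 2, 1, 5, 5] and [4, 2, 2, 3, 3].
Use y[k] = Σ_j x[j]·h[(k-j) mod 5]. y[0] = 4×4 + 2×3 + 1×3 + 5×2 + 5×2 = 45; y[1] = 4×2 + 2×4 + 1×3 + 5×3 + 5×2 = 44; y[2] = 4×2 + 2×2 + 1×4 + 5×3 + 5×3 = 46; y[3] = 4×3 + 2×2 + 1×2 + 5×4 + 5×3 = 53; y[4] = 4×3 + 2×3 + 1×2 + 5×2 + 5×4 = 50. Result: [45, 44, 46, 53, 50]

[45, 44, 46, 53, 50]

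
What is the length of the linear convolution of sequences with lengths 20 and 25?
Linear/full convolution length: m + n - 1 = 20 + 25 - 1 = 44

44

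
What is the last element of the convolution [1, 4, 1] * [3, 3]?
Use y[k] = Σ_i a[i]·b[k-i] at k=3. y[3] = 1×3 = 3

3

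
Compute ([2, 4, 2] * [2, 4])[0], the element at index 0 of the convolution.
Use y[k] = Σ_i a[i]·b[k-i] at k=0. y[0] = 2×2 = 4

4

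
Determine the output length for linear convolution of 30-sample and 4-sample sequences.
Linear/full convolution length: m + n - 1 = 30 + 4 - 1 = 33

33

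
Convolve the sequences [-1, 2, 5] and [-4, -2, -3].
y[0] = -1×-4 = 4; y[1] = -1×-2 + 2×-4 = -6; y[2] = -1×-3 + 2×-2 + 5×-4 = -21; y[3] = 2×-3 + 5×-2 = -16; y[4] = 5×-3 = -15

[4, -6, -21, -16, -15]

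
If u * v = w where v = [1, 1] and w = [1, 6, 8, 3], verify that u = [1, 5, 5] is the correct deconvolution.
Forward-compute [1, 5, 5] * [1, 1]: w[0] = 1×1 = 1; w[1] = 1×1 + 5×1 = 6; w[2] = 5×1 + 5×1 = 10; w[3] = 5×1 = 5 → [1, 6, 10, 5]. Does not match given w = [1, 6, 8, 3].

Not verified. [1, 5, 5] * [1, 1] = [1, 6, 10, 5], which differs from [1, 6, 8, 3] at index 2.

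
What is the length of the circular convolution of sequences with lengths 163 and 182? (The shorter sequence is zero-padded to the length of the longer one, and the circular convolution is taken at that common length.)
Circular convolution (zero-padding the shorter input) has length max(m, n) = max(163, 182) = 182

182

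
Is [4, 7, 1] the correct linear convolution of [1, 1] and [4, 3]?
Recompute linear convolution of [1, 1] and [4, 3]: y[0] = 1×4 = 4; y[1] = 1×3 + 1×4 = 7; y[2] = 1×3 = 3 → [4, 7, 3]. Compare to given [4, 7, 1]: they differ at index 2: given 1, correct 3, so answer: No

No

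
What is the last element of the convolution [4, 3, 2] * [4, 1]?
Use y[k] = Σ_i a[i]·b[k-i] at k=3. y[3] = 2×1 = 2

2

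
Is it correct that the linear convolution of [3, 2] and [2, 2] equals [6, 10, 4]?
Recompute linear convolution of [3, 2] and [2, 2]: y[0] = 3×2 = 6; y[1] = 3×2 + 2×2 = 10; y[2] = 2×2 = 4 → [6, 10, 4]. Given [6, 10, 4] matches, so answer: Yes

Yes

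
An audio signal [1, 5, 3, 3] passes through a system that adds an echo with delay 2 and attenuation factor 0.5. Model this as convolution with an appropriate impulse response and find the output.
Direct-path + delayed-attenuated-path model → impulse response h = [1, 0, 0.5] (1 at lag 0, 0.5 at lag 2). Output y[n] = x[n] + 0.5·x[n - 2] (with x[n] = 0 outside 0..3): y[0] = 1 + 0.5×0 = 1; y[1] = 5 + 0.5×0 = 5; y[2] = 3 + 0.5×1 = 3.5; y[3] = 3 + 0.5×5 = 5.5; y[4] = 0 + 0.5×3 = 1.5; y[5] = 0 + 0.5×3 = 1.5. So y = [1, 5, 3.5, 5.5, 1.5, 1.5]

[1, 5, 3.5, 5.5, 1.5, 1.5]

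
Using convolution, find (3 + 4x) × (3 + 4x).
Ascending coefficients: a = [3, 4], b = [3, 4]. c[0] = 3×3 = 9; c[1] = 3×4 + 4×3 = 24; c[2] = 4×4 = 16. Result coefficients: [9, 24, 16] → 9 + 24x + 16x^2

9 + 24x + 16x^2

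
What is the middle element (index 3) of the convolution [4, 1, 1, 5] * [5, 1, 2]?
Use y[k] = Σ_i a[i]·b[k-i] at k=3. y[3] = 1×2 + 1×1 + 5×5 = 28

28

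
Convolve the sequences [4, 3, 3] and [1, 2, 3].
y[0] = 4×1 = 4; y[1] = 4×2 + 3×1 = 11; y[2] = 4×3 + 3×2 + 3×1 = 21; y[3] = 3×3 + 3×2 = 15; y[4] = 3×3 = 9

[4, 11, 21, 15, 9]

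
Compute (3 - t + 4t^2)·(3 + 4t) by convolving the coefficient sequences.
Ascending coefficients: a = [3, -1, 4], b = [3, 4]. c[0] = 3×3 = 9; c[1] = 3×4 + -1×3 = 9; c[2] = -1×4 + 4×3 = 8; c[3] = 4×4 = 16. Result coefficients: [9, 9, 8, 16] → 9 + 9t + 8t^2 + 16t^3

9 + 9t + 8t^2 + 16t^3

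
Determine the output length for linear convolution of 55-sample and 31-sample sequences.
Linear/full convolution length: m + n - 1 = 55 + 31 - 1 = 85

85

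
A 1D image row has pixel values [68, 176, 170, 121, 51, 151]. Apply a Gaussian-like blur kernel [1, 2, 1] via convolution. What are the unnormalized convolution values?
Convolve image row [68, 176, 170, 121, 51, 151] with kernel [1, 2, 1]: y[0] = 68×1 = 68; y[1] = 68×2 + 176×1 = 312; y[2] = 68×1 + 176×2 + 170×1 = 590; y[3] = 176×1 + 170×2 + 121×1 = 637; y[4] = 170×1 + 121×2 + 51×1 = 463; y[5] = 121×1 + 51×2 + 151×1 = 374; y[6] = 51×1 + 151×2 = 353; y[7] = 151×1 = 151 → [68, 312, 590, 637, 463, 374, 353, 151]. Normalization factor = sum(kernel) = 4.

[68, 312, 590, 637, 463, 374, 353, 151]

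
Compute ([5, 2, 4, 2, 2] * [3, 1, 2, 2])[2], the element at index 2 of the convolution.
Use y[k] = Σ_i a[i]·b[k-i] at k=2. y[2] = 5×2 + 2×1 + 4×3 = 24

24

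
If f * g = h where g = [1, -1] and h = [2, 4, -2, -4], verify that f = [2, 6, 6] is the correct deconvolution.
Forward-compute [2, 6, 6] * [1, -1]: h[0] = 2×1 = 2; h[1] = 2×-1 + 6×1 = 4; h[2] = 6×-1 + 6×1 = 0; h[3] = 6×-1 = -6 → [2, 4, 0, -6]. Does not match given h = [2, 4, -2, -4].

Not verified. [2, 6, 6] * [1, -1] = [2, 4, 0, -6], which differs from [2, 4, -2, -4] at index 2.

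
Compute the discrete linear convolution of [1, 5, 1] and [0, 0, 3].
y[0] = 1×0 = 0; y[1] = 1×0 + 5×0 = 0; y[2] = 1×3 + 5×0 + 1×0 = 3; y[3] = 5×3 + 1×0 = 15; y[4] = 1×3 = 3

[0, 0, 3, 15, 3]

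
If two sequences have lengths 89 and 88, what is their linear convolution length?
Linear/full convolution length: m + n - 1 = 89 + 88 - 1 = 176

176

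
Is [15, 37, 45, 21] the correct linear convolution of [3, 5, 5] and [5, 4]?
Recompute linear convolution of [3, 5, 5] and [5, 4]: y[0] = 3×5 = 15; y[1] = 3×4 + 5×5 = 37; y[2] = 5×4 + 5×5 = 45; y[3] = 5×4 = 20 → [15, 37, 45, 20]. Compare to given [15, 37, 45, 21]: they differ at index 3: given 21, correct 20, so answer: No

No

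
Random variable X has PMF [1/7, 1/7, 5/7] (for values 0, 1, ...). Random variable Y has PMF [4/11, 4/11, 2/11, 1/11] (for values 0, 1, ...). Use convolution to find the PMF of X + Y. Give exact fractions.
P(X+Y=k) = Σ_i P(X=i)·P(Y=k-i) — a convolution of [1/7, 1/7, 5/7] and [4/11, 4/11, 2/11, 1/11]. P(X+Y=0) = (1/7)×(4/11) = 4/77; P(X+Y=1) = (1/7)×(4/11) + (1/7)×(4/11) = 4/77 + 4/77 = 8/77; P(X+Y=2) = (1/7)×(2/11) + (1/7)×(4/11) + (5/7)×(4/11) = 2/77 + 4/77 + 20/77 = 26/77; P(X+Y=3) = (1/7)×(1/11) + (1/7)×(2/11) + (5/7)×(4/11) = 1/77 + 2/77 + 20/77 = 23/77; P(X+Y=4) = (1/7)×(1/11) + (5/7)×(2/11) = 1/77 + 10/77 = 1/7; P(X+Y=5) = (5/7)×(1/11) = 5/77. PMF: [4/77, 8/77, 26/77, 23/77, 1/7, 5/77] (sums to 1 ✓)

[4/77, 8/77, 26/77, 23/77, 1/7, 5/77]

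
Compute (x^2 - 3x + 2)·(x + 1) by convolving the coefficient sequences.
Ascending coefficients: a = [2, -3, 1], b = [1, 1]. c[0] = 2×1 = 2; c[1] = 2×1 + -3×1 = -1; c[2] = -3×1 + 1×1 = -2; c[3] = 1×1 = 1. Result coefficients: [2, -1, -2, 1] → x^3 - 2x^2 - x + 2

x^3 - 2x^2 - x + 2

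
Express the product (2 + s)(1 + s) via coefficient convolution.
Ascending coefficients: a = [2, 1], b = [1, 1]. c[0] = 2×1 = 2; c[1] = 2×1 + 1×1 = 3; c[2] = 1×1 = 1. Result coefficients: [2, 3, 1] → 2 + 3s + s^2

2 + 3s + s^2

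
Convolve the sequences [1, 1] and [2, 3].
y[0] = 1×2 = 2; y[1] = 1×3 + 1×2 = 5; y[2] = 1×3 = 3

[2, 5, 3]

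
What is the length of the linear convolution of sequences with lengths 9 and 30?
Linear/full convolution length: m + n - 1 = 9 + 30 - 1 = 38

38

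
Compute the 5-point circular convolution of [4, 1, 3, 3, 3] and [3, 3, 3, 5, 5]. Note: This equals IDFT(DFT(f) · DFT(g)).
Either evaluate y[k] = Σ_j f[j]·g[(k-j) mod 5] directly, or use IDFT(DFT(f) · DFT(g)). y[0] = 4×3 + 1×5 + 3×5 + 3×3 + 3×3 = 50; y[1] = 4×3 + 1×3 + 3×5 + 3×5 + 3×3 = 54; y[2] = 4×3 + 1×3 + 3×3 + 3×5 + 3×5 = 54; y[3] = 4×5 + 1×3 + 3×3 + 3×3 + 3×5 = 56; y[4] = 4×5 + 1×5 + 3×3 + 3×3 + 3×3 = 52. Result: [50, 54, 54, 56, 52]

[50, 54, 54, 56, 52]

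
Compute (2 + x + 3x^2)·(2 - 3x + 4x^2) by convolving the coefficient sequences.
Ascending coefficients: a = [2, 1, 3], b = [2, -3, 4]. c[0] = 2×2 = 4; c[1] = 2×-3 + 1×2 = -4; c[2] = 2×4 + 1×-3 + 3×2 = 11; c[3] = 1×4 + 3×-3 = -5; c[4] = 3×4 = 12. Result coefficients: [4, -4, 11, -5, 12] → 4 - 4x + 11x^2 - 5x^3 + 12x^4

4 - 4x + 11x^2 - 5x^3 + 12x^4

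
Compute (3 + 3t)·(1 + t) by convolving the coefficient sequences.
Ascending coefficients: a = [3, 3], b = [1, 1]. c[0] = 3×1 = 3; c[1] = 3×1 + 3×1 = 6; c[2] = 3×1 = 3. Result coefficients: [3, 6, 3] → 3 + 6t + 3t^2

3 + 6t + 3t^2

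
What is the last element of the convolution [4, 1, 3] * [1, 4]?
Use y[k] = Σ_i a[i]·b[k-i] at k=3. y[3] = 3×4 = 12

12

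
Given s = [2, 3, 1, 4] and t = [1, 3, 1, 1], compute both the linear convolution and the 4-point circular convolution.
Linear: y_lin[0] = 2×1 = 2; y_lin[1] = 2×3 + 3×1 = 9; y_lin[2] = 2×1 + 3×3 + 1×1 = 12; y_lin[3] = 2×1 + 3×1 + 1×3 + 4×1 = 12; y_lin[4] = 3×1 + 1×1 + 4×3 = 16; y_lin[5] = 1×1 + 4×1 = 5; y_lin[6] = 4×1 = 4 → [2, 9, 12, 12, 16, 5, 4]. Circular (length 4): y[0] = 2×1 + 3×1 + 1×1 + 4×3 = 18; y[1] = 2×3 + 3×1 + 1×1 + 4×1 = 14; y[2] = 2×1 + 3×3 + 1×1 + 4×1 = 16; y[3] = 2×1 + 3×1 + 1×3 + 4×1 = 12 → [18, 14, 16, 12]

Linear: [2, 9, 12, 12, 16, 5, 4], Circular: [18, 14, 16, 12]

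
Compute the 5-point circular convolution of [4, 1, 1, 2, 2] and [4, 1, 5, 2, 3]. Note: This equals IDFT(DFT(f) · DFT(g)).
Either evaluate y[k] = Σ_j f[j]·g[(k-j) mod 5] directly, or use IDFT(DFT(f) · DFT(g)). y[0] = 4×4 + 1×3 + 1×2 + 2×5 + 2×1 = 33; y[1] = 4×1 + 1×4 + 1×3 + 2×2 + 2×5 = 25; y[2] = 4×5 + 1×1 + 1×4 + 2×3 + 2×2 = 35; y[3] = 4×2 + 1×5 + 1×1 + 2×4 + 2×3 = 28; y[4] = 4×3 + 1×2 + 1×5 + 2×1 + 2×4 = 29. Result: [33, 25, 35, 28, 29]

[33, 25, 35, 28, 29]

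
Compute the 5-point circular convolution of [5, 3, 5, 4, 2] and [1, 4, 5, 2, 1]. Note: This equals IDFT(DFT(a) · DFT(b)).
Either evaluate y[k] = Σ_j a[j]·b[(k-j) mod 5] directly, or use IDFT(DFT(a) · DFT(b)). y[0] = 5×1 + 3×1 + 5×2 + 4×5 + 2×4 = 46; y[1] = 5×4 + 3×1 + 5×1 + 4×2 + 2×5 = 46; y[2] = 5×5 + 3×4 + 5×1 + 4×1 + 2×2 = 50; y[3] = 5×2 + 3×5 + 5×4 + 4×1 + 2×1 = 51; y[4] = 5×1 + 3×2 + 5×5 + 4×4 + 2×1 = 54. Result: [46, 46, 50, 51, 54]

[46, 46, 50, 51, 54]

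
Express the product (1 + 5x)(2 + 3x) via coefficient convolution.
Ascending coefficients: a = [1, 5], b = [2, 3]. c[0] = 1×2 = 2; c[1] = 1×3 + 5×2 = 13; c[2] = 5×3 = 15. Result coefficients: [2, 13, 15] → 2 + 13x + 15x^2

2 + 13x + 15x^2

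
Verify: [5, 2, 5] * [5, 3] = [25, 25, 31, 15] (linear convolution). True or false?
Recompute linear convolution of [5, 2, 5] and [5, 3]: y[0] = 5×5 = 25; y[1] = 5×3 + 2×5 = 25; y[2] = 2×3 + 5×5 = 31; y[3] = 5×3 = 15 → [25, 25, 31, 15]. Given [25, 25, 31, 15] matches, so answer: Yes

Yes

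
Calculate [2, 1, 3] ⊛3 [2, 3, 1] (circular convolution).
Use y[k] = Σ_j u[j]·v[(k-j) mod 3]. y[0] = 2×2 + 1×1 + 3×3 = 14; y[1] = 2×3 + 1×2 + 3×1 = 11; y[2] = 2×1 + 1×3 + 3×2 = 11. Result: [14, 11, 11]

[14, 11, 11]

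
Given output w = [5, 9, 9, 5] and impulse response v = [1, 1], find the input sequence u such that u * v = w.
Deconvolve w=[5, 9, 9, 5] by v=[1, 1]. Since v[0]=1, solve forward: u[0] = w[0] / 1 = 5; u[1] = (w[1] - 5×1) / 1 = 4; u[2] = (w[2] - 4×1) / 1 = 5. So u = [5, 4, 5]. Check by forward convolution: w[0] = 5×1 = 5; w[1] = 5×1 + 4×1 = 9; w[2] = 4×1 + 5×1 = 9; w[3] = 5×1 = 5

[5, 4, 5]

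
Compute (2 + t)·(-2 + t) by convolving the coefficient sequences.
Ascending coefficients: a = [2, 1], b = [-2, 1]. c[0] = 2×-2 = -4; c[1] = 2×1 + 1×-2 = 0; c[2] = 1×1 = 1. Result coefficients: [-4, 0, 1] → -4 + t^2

-4 + t^2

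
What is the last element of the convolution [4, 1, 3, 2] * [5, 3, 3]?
Use y[k] = Σ_i a[i]·b[k-i] at k=5. y[5] = 2×3 = 6

6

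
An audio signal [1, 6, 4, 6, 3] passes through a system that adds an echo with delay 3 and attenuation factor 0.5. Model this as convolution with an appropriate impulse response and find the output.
Direct-path + delayed-attenuated-path model → impulse response h = [1, 0, 0, 0.5] (1 at lag 0, 0.5 at lag 3). Output y[n] = x[n] + 0.5·x[n - 3] (with x[n] = 0 outside 0..4): y[0] = 1 + 0.5×0 = 1; y[1] = 6 + 0.5×0 = 6; y[2] = 4 + 0.5×0 = 4; y[3] = 6 + 0.5×1 = 6.5; y[4] = 3 + 0.5×6 = 6.0; y[5] = 0 + 0.5×4 = 2.0; y[6] = 0 + 0.5×6 = 3.0; y[7] = 0 + 0.5×3 = 1.5. So y = [1, 6, 4, 6.5, 6.0, 2.0, 3.0, 1.5]

[1, 6, 4, 6.5, 6.0, 2.0, 3.0, 1.5]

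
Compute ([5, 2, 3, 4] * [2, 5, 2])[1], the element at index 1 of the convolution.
Use y[k] = Σ_i a[i]·b[k-i] at k=1. y[1] = 5×5 + 2×2 = 29

29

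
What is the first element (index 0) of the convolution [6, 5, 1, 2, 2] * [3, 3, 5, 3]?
Use y[k] = Σ_i a[i]·b[k-i] at k=0. y[0] = 6×3 = 18

18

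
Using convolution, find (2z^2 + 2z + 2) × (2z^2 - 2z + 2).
Ascending coefficients: a = [2, 2, 2], b = [2, -2, 2]. c[0] = 2×2 = 4; c[1] = 2×-2 + 2×2 = 0; c[2] = 2×2 + 2×-2 + 2×2 = 4; c[3] = 2×2 + 2×-2 = 0; c[4] = 2×2 = 4. Result coefficients: [4, 0, 4, 0, 4] → 4z^4 + 4z^2 + 4

4z^4 + 4z^2 + 4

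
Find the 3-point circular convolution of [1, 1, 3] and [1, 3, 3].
Use y[k] = Σ_j u[j]·v[(k-j) mod 3]. y[0] = 1×1 + 1×3 + 3×3 = 13; y[1] = 1×3 + 1×1 + 3×3 = 13; y[2] = 1×3 + 1×3 + 3×1 = 9. Result: [13, 13, 9]

[13, 13, 9]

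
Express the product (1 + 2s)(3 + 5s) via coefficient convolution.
Ascending coefficients: a = [1, 2], b = [3, 5]. c[0] = 1×3 = 3; c[1] = 1×5 + 2×3 = 11; c[2] = 2×5 = 10. Result coefficients: [3, 11, 10] → 3 + 11s + 10s^2

3 + 11s + 10s^2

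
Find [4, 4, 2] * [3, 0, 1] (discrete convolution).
y[0] = 4×3 = 12; y[1] = 4×0 + 4×3 = 12; y[2] = 4×1 + 4×0 + 2×3 = 10; y[3] = 4×1 + 2×0 = 4; y[4] = 2×1 = 2

[12, 12, 10, 4, 2]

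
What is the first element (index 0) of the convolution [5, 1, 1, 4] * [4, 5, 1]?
Use y[k] = Σ_i a[i]·b[k-i] at k=0. y[0] = 5×4 = 20

20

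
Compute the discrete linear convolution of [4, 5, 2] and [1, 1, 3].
y[0] = 4×1 = 4; y[1] = 4×1 + 5×1 = 9; y[2] = 4×3 + 5×1 + 2×1 = 19; y[3] = 5×3 + 2×1 = 17; y[4] = 2×3 = 6

[4, 9, 19, 17, 6]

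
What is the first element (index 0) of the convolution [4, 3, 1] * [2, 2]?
Use y[k] = Σ_i a[i]·b[k-i] at k=0. y[0] = 4×2 = 8

8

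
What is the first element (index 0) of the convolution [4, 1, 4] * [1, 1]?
Use y[k] = Σ_i a[i]·b[k-i] at k=0. y[0] = 4×1 = 4

4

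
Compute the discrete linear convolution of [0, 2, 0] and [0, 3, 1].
y[0] = 0×0 = 0; y[1] = 0×3 + 2×0 = 0; y[2] = 0×1 + 2×3 + 0×0 = 6; y[3] = 2×1 + 0×3 = 2; y[4] = 0×1 = 0

[0, 0, 6, 2, 0]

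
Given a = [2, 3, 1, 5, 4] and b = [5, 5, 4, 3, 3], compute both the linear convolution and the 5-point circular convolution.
Linear: y_lin[0] = 2×5 = 10; y_lin[1] = 2×5 + 3×5 = 25; y_lin[2] = 2×4 + 3×5 + 1×5 = 28; y_lin[3] = 2×3 + 3×4 + 1×5 + 5×5 = 48; y_lin[4] = 2×3 + 3×3 + 1×4 + 5×5 + 4×5 = 64; y_lin[5] = 3×3 + 1×3 + 5×4 + 4×5 = 52; y_lin[6] = 1×3 + 5×3 + 4×4 = 34; y_lin[7] = 5×3 + 4×3 = 27; y_lin[8] = 4×3 = 12 → [10, 25, 28, 48, 64, 52, 34, 27, 12]. Circular (length 5): y[0] = 2×5 + 3×3 + 1×3 + 5×4 + 4×5 = 62; y[1] = 2×5 + 3×5 + 1×3 + 5×3 + 4×4 = 59; y[2] = 2×4 + 3×5 + 1×5 + 5×3 + 4×3 = 55; y[3] = 2×3 + 3×4 + 1×5 + 5×5 + 4×3 = 60; y[4] = 2×3 + 3×3 + 1×4 + 5×5 + 4×5 = 64 → [62, 59, 55, 60, 64]

Linear: [10, 25, 28, 48, 64, 52, 34, 27, 12], Circular: [62, 59, 55, 60, 64]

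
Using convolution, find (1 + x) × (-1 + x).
Ascending coefficients: a = [1, 1], b = [-1, 1]. c[0] = 1×-1 = -1; c[1] = 1×1 + 1×-1 = 0; c[2] = 1×1 = 1. Result coefficients: [-1, 0, 1] → -1 + x^2

-1 + x^2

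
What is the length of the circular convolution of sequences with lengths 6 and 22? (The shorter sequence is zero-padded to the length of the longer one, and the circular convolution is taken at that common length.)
Circular convolution (zero-padding the shorter input) has length max(m, n) = max(6, 22) = 22

22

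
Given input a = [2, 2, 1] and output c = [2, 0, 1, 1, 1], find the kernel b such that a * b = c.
Output length 5 = len(a) + len(b) - 1 ⇒ len(b) = 3. Solve b forward using b[k] = (c[k] - Σ_{i≥1} a[i]·b[k-i]) / a[0]: b[0] = c[0] / a[0] = 2 / 2 = 1; b[1] = (c[1] - 2×1) / a[0] = (0 - 2×1) / 2 = -1; b[2] = (c[2] - 2×-1 - 1×1) / a[0] = (1 - 2×-1 - 1×1) / 2 = 1. So b = [1, -1, 1]. Forward-check [2, 2, 1] * [1, -1, 1]: c[0] = 2×1 = 2; c[1] = 2×-1 + 2×1 = 0; c[2] = 2×1 + 2×-1 + 1×1 = 1; c[3] = 2×1 + 1×-1 = 1; c[4] = 1×1 = 1 → [2, 0, 1, 1, 1] ✓

[1, -1, 1]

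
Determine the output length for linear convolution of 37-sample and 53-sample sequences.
Linear/full convolution length: m + n - 1 = 37 + 53 - 1 = 89

89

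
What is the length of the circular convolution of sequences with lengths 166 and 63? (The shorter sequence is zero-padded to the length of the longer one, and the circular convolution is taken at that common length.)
Circular convolution (zero-padding the shorter input) has length max(m, n) = max(166, 63) = 166

166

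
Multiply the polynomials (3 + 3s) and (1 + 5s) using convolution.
Ascending coefficients: a = [3, 3], b = [1, 5]. c[0] = 3×1 = 3; c[1] = 3×5 + 3×1 = 18; c[2] = 3×5 = 15. Result coefficients: [3, 18, 15] → 3 + 18s + 15s^2

3 + 18s + 15s^2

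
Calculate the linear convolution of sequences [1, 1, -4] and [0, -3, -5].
y[0] = 1×0 = 0; y[1] = 1×-3 + 1×0 = -3; y[2] = 1×-5 + 1×-3 + -4×0 = -8; y[3] = 1×-5 + -4×-3 = 7; y[4] = -4×-5 = 20

[0, -3, -8, 7, 20]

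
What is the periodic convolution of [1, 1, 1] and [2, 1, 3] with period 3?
Use y[k] = Σ_j f[j]·g[(k-j) mod 3]. y[0] = 1×2 + 1×3 + 1×1 = 6; y[1] = 1×1 + 1×2 + 1×3 = 6; y[2] = 1×3 + 1×1 + 1×2 = 6. Result: [6, 6, 6]

[6, 6, 6]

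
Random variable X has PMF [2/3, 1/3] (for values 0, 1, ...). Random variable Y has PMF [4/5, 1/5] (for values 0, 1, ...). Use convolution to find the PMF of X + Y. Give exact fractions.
P(X+Y=k) = Σ_i P(X=i)·P(Y=k-i) — a convolution of [2/3, 1/3] and [4/5, 1/5]. P(X+Y=0) = (2/3)×(4/5) = 8/15; P(X+Y=1) = (2/3)×(1/5) + (1/3)×(4/5) = 2/15 + 4/15 = 2/5; P(X+Y=2) = (1/3)×(1/5) = 1/15. PMF: [8/15, 2/5, 1/15] (sums to 1 ✓)

[8/15, 2/5, 1/15]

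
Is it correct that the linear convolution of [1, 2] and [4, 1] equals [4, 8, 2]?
Recompute linear convolution of [1, 2] and [4, 1]: y[0] = 1×4 = 4; y[1] = 1×1 + 2×4 = 9; y[2] = 2×1 = 2 → [4, 9, 2]. Compare to given [4, 8, 2]: they differ at index 1: given 8, correct 9, so answer: No

No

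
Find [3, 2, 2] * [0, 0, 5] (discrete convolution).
y[0] = 3×0 = 0; y[1] = 3×0 + 2×0 = 0; y[2] = 3×5 + 2×0 + 2×0 = 15; y[3] = 2×5 + 2×0 = 10; y[4] = 2×5 = 10

[0, 0, 15, 10, 10]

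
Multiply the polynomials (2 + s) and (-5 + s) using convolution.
Ascending coefficients: a = [2, 1], b = [-5, 1]. c[0] = 2×-5 = -10; c[1] = 2×1 + 1×-5 = -3; c[2] = 1×1 = 1. Result coefficients: [-10, -3, 1] → -10 - 3s + s^2

-10 - 3s + s^2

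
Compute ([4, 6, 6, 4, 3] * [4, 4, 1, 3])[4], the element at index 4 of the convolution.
Use y[k] = Σ_i a[i]·b[k-i] at k=4. y[4] = 6×3 + 6×1 + 4×4 + 3×4 = 52

52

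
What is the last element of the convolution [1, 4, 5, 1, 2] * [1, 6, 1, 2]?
Use y[k] = Σ_i a[i]·b[k-i] at k=7. y[7] = 2×2 = 4

4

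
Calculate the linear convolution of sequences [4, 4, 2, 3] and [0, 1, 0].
y[0] = 4×0 = 0; y[1] = 4×1 + 4×0 = 4; y[2] = 4×0 + 4×1 + 2×0 = 4; y[3] = 4×0 + 2×1 + 3×0 = 2; y[4] = 2×0 + 3×1 = 3; y[5] = 3×0 = 0

[0, 4, 4, 2, 3, 0]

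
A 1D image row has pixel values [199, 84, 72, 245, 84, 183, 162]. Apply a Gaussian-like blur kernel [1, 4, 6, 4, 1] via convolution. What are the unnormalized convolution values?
Convolve image row [199, 84, 72, 245, 84, 183, 162] with kernel [1, 4, 6, 4, 1]: y[0] = 199×1 = 199; y[1] = 199×4 + 84×1 = 880; y[2] = 199×6 + 84×4 + 72×1 = 1602; y[3] = 199×4 + 84×6 + 72×4 + 245×1 = 1833; y[4] = 199×1 + 84×4 + 72×6 + 245×4 + 84×1 = 2031; y[5] = 84×1 + 72×4 + 245×6 + 84×4 + 183×1 = 2361; y[6] = 72×1 + 245×4 + 84×6 + 183×4 + 162×1 = 2450; y[7] = 245×1 + 84×4 + 183×6 + 162×4 = 2327; y[8] = 84×1 + 183×4 + 162×6 = 1788; y[9] = 183×1 + 162×4 = 831; y[10] = 162×1 = 162 → [199, 880, 1602, 1833, 2031, 2361, 2450, 2327, 1788, 831, 162]. Normalization factor = sum(kernel) = 16.

[199, 880, 1602, 1833, 2031, 2361, 2450, 2327, 1788, 831, 162]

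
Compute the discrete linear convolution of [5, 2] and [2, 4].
y[0] = 5×2 = 10; y[1] = 5×4 + 2×2 = 24; y[2] = 2×4 = 8

[10, 24, 8]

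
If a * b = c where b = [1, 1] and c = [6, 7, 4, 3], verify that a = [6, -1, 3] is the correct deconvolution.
Forward-compute [6, -1, 3] * [1, 1]: c[0] = 6×1 = 6; c[1] = 6×1 + -1×1 = 5; c[2] = -1×1 + 3×1 = 2; c[3] = 3×1 = 3 → [6, 5, 2, 3]. Does not match given c = [6, 7, 4, 3].

Not verified. [6, -1, 3] * [1, 1] = [6, 5, 2, 3], which differs from [6, 7, 4, 3] at index 1.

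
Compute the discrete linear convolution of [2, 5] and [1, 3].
y[0] = 2×1 = 2; y[1] = 2×3 + 5×1 = 11; y[2] = 5×3 = 15

[2, 11, 15]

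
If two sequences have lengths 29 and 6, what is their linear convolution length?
Linear/full convolution length: m + n - 1 = 29 + 6 - 1 = 34

34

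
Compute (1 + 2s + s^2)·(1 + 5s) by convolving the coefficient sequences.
Ascending coefficients: a = [1, 2, 1], b = [1, 5]. c[0] = 1×1 = 1; c[1] = 1×5 + 2×1 = 7; c[2] = 2×5 + 1×1 = 11; c[3] = 1×5 = 5. Result coefficients: [1, 7, 11, 5] → 1 + 7s + 11s^2 + 5s^3

1 + 7s + 11s^2 + 5s^3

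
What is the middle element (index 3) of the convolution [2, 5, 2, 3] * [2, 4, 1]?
Use y[k] = Σ_i a[i]·b[k-i] at k=3. y[3] = 5×1 + 2×4 + 3×2 = 19

19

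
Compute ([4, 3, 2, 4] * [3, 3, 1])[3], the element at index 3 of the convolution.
Use y[k] = Σ_i a[i]·b[k-i] at k=3. y[3] = 3×1 + 2×3 + 4×3 = 21

21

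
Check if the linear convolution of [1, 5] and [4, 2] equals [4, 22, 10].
Recompute linear convolution of [1, 5] and [4, 2]: y[0] = 1×4 = 4; y[1] = 1×2 + 5×4 = 22; y[2] = 5×2 = 10 → [4, 22, 10]. Given [4, 22, 10] matches, so answer: Yes

Yes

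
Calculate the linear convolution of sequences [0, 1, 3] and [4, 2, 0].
y[0] = 0×4 = 0; y[1] = 0×2 + 1×4 = 4; y[2] = 0×0 + 1×2 + 3×4 = 14; y[3] = 1×0 + 3×2 = 6; y[4] = 3×0 = 0

[0, 4, 14, 6, 0]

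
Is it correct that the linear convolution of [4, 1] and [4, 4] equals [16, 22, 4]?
Recompute linear convolution of [4, 1] and [4, 4]: y[0] = 4×4 = 16; y[1] = 4×4 + 1×4 = 20; y[2] = 1×4 = 4 → [16, 20, 4]. Compare to given [16, 22, 4]: they differ at index 1: given 22, correct 20, so answer: No

No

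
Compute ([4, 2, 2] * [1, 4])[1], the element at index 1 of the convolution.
Use y[k] = Σ_i a[i]·b[k-i] at k=1. y[1] = 4×4 + 2×1 = 18

18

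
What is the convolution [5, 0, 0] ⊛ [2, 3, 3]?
y[0] = 5×2 = 10; y[1] = 5×3 + 0×2 = 15; y[2] = 5×3 + 0×3 + 0×2 = 15; y[3] = 0×3 + 0×3 = 0; y[4] = 0×3 = 0

[10, 15, 15, 0, 0]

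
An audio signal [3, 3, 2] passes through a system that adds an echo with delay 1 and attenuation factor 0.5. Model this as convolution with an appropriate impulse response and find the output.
Direct-path + delayed-attenuated-path model → impulse response h = [1, 0.5] (1 at lag 0, 0.5 at lag 1). Output y[n] = x[n] + 0.5·x[n - 1] (with x[n] = 0 outside 0..2): y[0] = 3 + 0.5×0 = 3; y[1] = 3 + 0.5×3 = 4.5; y[2] = 2 + 0.5×3 = 3.5; y[3] = 0 + 0.5×2 = 1.0. So y = [3, 4.5, 3.5, 1.0]

[3, 4.5, 3.5, 1.0]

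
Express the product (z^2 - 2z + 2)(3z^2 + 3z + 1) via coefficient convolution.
Ascending coefficients: a = [2, -2, 1], b = [1, 3, 3]. c[0] = 2×1 = 2; c[1] = 2×3 + -2×1 = 4; c[2] = 2×3 + -2×3 + 1×1 = 1; c[3] = -2×3 + 1×3 = -3; c[4] = 1×3 = 3. Result coefficients: [2, 4, 1, -3, 3] → 3z^4 - 3z^3 + z^2 + 4z + 2

3z^4 - 3z^3 + z^2 + 4z + 2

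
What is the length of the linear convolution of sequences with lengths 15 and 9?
Linear/full convolution length: m + n - 1 = 15 + 9 - 1 = 23

23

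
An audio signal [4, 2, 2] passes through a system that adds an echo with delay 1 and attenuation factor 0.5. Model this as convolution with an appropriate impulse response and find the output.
Direct-path + delayed-attenuated-path model → impulse response h = [1, 0.5] (1 at lag 0, 0.5 at lag 1). Output y[n] = x[n] + 0.5·x[n - 1] (with x[n] = 0 outside 0..2): y[0] = 4 + 0.5×0 = 4; y[1] = 2 + 0.5×4 = 4.0; y[2] = 2 + 0.5×2 = 3.0; y[3] = 0 + 0.5×2 = 1.0. So y = [4, 4.0, 3.0, 1.0]

[4, 4.0, 3.0, 1.0]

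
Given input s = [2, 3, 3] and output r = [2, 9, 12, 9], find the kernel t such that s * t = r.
Output length 4 = len(s) + len(t) - 1 ⇒ len(t) = 2. Solve t forward using t[k] = (r[k] - Σ_{i≥1} s[i]·t[k-i]) / s[0]: t[0] = r[0] / s[0] = 2 / 2 = 1; t[1] = (r[1] - 3×1) / s[0] = (9 - 3×1) / 2 = 3. So t = [1, 3]. Forward-check [2, 3, 3] * [1, 3]: r[0] = 2×1 = 2; r[1] = 2×3 + 3×1 = 9; r[2] = 3×3 + 3×1 = 12; r[3] = 3×3 = 9 → [2, 9, 12, 9] ✓

[1, 3]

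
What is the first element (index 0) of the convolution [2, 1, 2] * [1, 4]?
Use y[k] = Σ_i a[i]·b[k-i] at k=0. y[0] = 2×1 = 2

2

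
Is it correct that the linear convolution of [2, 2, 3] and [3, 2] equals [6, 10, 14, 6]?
Recompute linear convolution of [2, 2, 3] and [3, 2]: y[0] = 2×3 = 6; y[1] = 2×2 + 2×3 = 10; y[2] = 2×2 + 3×3 = 13; y[3] = 3×2 = 6 → [6, 10, 13, 6]. Compare to given [6, 10, 14, 6]: they differ at index 2: given 14, correct 13, so answer: No

No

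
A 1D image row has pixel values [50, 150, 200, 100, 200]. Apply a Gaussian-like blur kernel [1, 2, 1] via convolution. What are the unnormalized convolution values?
Convolve image row [50, 150, 200, 100, 200] with kernel [1, 2, 1]: y[0] = 50×1 = 50; y[1] = 50×2 + 150×1 = 250; y[2] = 50×1 + 150×2 + 200×1 = 550; y[3] = 150×1 + 200×2 + 100×1 = 650; y[4] = 200×1 + 100×2 + 200×1 = 600; y[5] = 100×1 + 200×2 = 500; y[6] = 200×1 = 200 → [50, 250, 550, 650, 600, 500, 200]. Normalization factor = sum(kernel) = 4.

[50, 250, 550, 650, 600, 500, 200]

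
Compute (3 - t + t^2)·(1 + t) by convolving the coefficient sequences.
Ascending coefficients: a = [3, -1, 1], b = [1, 1]. c[0] = 3×1 = 3; c[1] = 3×1 + -1×1 = 2; c[2] = -1×1 + 1×1 = 0; c[3] = 1×1 = 1. Result coefficients: [3, 2, 0, 1] → 3 + 2t + t^3

3 + 2t + t^3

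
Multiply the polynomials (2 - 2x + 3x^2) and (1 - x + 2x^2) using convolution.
Ascending coefficients: a = [2, -2, 3], b = [1, -1, 2]. c[0] = 2×1 = 2; c[1] = 2×-1 + -2×1 = -4; c[2] = 2×2 + -2×-1 + 3×1 = 9; c[3] = -2×2 + 3×-1 = -7; c[4] = 3×2 = 6. Result coefficients: [2, -4, 9, -7, 6] → 2 - 4x + 9x^2 - 7x^3 + 6x^4

2 - 4x + 9x^2 - 7x^3 + 6x^4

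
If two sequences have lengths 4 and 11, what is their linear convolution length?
Linear/full convolution length: m + n - 1 = 4 + 11 - 1 = 14

14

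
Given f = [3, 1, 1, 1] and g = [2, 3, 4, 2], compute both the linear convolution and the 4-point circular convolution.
Linear: y_lin[0] = 3×2 = 6; y_lin[1] = 3×3 + 1×2 = 11; y_lin[2] = 3×4 + 1×3 + 1×2 = 17; y_lin[3] = 3×2 + 1×4 + 1×3 + 1×2 = 15; y_lin[4] = 1×2 + 1×4 + 1×3 = 9; y_lin[5] = 1×2 + 1×4 = 6; y_lin[6] = 1×2 = 2 → [6, 11, 17, 15, 9, 6, 2]. Circular (length 4): y[0] = 3×2 + 1×2 + 1×4 + 1×3 = 15; y[1] = 3×3 + 1×2 + 1×2 + 1×4 = 17; y[2] = 3×4 + 1×3 + 1×2 + 1×2 = 19; y[3] = 3×2 + 1×4 + 1×3 + 1×2 = 15 → [15, 17, 19, 15]

Linear: [6, 11, 17, 15, 9, 6, 2], Circular: [15, 17, 19, 15]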